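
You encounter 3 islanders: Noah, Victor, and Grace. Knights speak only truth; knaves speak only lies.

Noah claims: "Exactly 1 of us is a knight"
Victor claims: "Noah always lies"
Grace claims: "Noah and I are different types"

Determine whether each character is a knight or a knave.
Noah is a knave.
Victor is a knight.
Grace is a knight.

Verification:
- Noah (knave) says "Exactly 1 of us is a knight" - this is FALSE (a lie) because there are 2 knights.
- Victor (knight) says "Noah always lies" - this is TRUE because Noah is a knave.
- Grace (knight) says "Noah and I are different types" - this is TRUE because Grace is a knight and Noah is a knave.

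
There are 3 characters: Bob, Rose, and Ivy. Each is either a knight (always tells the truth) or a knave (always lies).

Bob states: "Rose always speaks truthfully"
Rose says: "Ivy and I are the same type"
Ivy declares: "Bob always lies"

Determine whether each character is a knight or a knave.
Bob is a knave.
Rose is a knave.
Ivy is a knight.

Verification:
- Bob (knave) says "Rose always speaks truthfully" - this is FALSE (a lie) because Rose is a knave.
- Rose (knave) says "Ivy and I are the same type" - this is FALSE (a lie) because Rose is a knave and Ivy is a knight.
- Ivy (knight) says "Bob always lies" - this is TRUE because Bob is a knave.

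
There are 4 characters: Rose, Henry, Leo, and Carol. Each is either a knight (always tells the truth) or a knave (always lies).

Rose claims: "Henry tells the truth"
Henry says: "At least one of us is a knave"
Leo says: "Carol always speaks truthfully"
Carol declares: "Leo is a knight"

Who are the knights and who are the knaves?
Rose is a knight.
Henry is a knight.
Leo is a knave.
Carol is a knave.

Verification:
- Rose (knight) says "Henry tells the truth" - this is TRUE because Henry is a knight.
- Henry (knight) says "At least one of us is a knave" - this is TRUE because Leo and Carol are knaves.
- Leo (knave) says "Carol always speaks truthfully" - this is FALSE (a lie) because Carol is a knave.
- Carol (knave) says "Leo is a knight" - this is FALSE (a lie) because Leo is a knave.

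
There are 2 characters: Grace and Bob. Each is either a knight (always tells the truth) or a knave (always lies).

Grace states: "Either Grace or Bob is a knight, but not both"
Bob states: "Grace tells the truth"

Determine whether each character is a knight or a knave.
Grace is a knave.
Bob is a knave.

Verification:
- Grace (knave) says "Either Grace or Bob is a knight, but not both" - this is FALSE (a lie) because Grace is a knave and Bob is a knave.
- Bob (knave) says "Grace tells the truth" - this is FALSE (a lie) because Grace is a knave.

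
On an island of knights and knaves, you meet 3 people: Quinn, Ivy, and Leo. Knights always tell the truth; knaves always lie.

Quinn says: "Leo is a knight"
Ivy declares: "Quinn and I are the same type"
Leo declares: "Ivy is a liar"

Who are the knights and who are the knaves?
Quinn is a knight.
Ivy is a knave.
Leo is a knight.

Verification:
- Quinn (knight) says "Leo is a knight" - this is TRUE because Leo is a knight.
- Ivy (knave) says "Quinn and I are the same type" - this is FALSE (a lie) because Ivy is a knave and Quinn is a knight.
- Leo (knight) says "Ivy is a liar" - this is TRUE because Ivy is a knave.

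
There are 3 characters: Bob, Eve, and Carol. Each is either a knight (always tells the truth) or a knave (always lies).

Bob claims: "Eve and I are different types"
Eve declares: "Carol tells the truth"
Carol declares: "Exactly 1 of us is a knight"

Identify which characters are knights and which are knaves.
Bob is a knave.
Eve is a knave.
Carol is a knave.

Verification:
- Bob (knave) says "Eve and I are different types" - this is FALSE (a lie) because Bob is a knave and Eve is a knave.
- Eve (knave) says "Carol tells the truth" - this is FALSE (a lie) because Carol is a knave.
- Carol (knave) says "Exactly 1 of us is a knight" - this is FALSE (a lie) because there are 0 knights.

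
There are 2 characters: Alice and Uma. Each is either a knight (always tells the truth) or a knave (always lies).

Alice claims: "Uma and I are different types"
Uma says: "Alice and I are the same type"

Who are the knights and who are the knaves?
Alice is a knight.
Uma is a knave.

Verification:
- Alice (knight) says "Uma and I are different types" - this is TRUE because Alice is a knight and Uma is a knave.
- Uma (knave) says "Alice and I are the same type" - this is FALSE (a lie) because Uma is a knave and Alice is a knight.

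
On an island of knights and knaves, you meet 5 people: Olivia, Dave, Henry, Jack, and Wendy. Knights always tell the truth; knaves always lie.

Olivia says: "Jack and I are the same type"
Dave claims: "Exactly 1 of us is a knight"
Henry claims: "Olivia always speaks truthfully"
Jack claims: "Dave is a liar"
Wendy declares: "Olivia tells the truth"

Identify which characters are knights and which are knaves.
Olivia is a knight.
Dave is a knave.
Henry is a knight.
Jack is a knight.
Wendy is a knight.

Verification:
- Olivia (knight) says "Jack and I are the same type" - this is TRUE because Olivia is a knight and Jack is a knight.
- Dave (knave) says "Exactly 1 of us is a knight" - this is FALSE (a lie) because there are 4 knights.
- Henry (knight) says "Olivia always speaks truthfully" - this is TRUE because Olivia is a knight.
- Jack (knight) says "Dave is a liar" - this is TRUE because Dave is a knave.
- Wendy (knight) says "Olivia tells the truth" - this is TRUE because Olivia is a knight.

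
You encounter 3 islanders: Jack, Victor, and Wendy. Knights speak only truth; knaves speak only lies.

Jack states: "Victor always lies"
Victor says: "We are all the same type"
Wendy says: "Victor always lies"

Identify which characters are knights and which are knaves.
Jack is a knight.
Victor is a knave.
Wendy is a knight.

Verification:
- Jack (knight) says "Victor always lies" - this is TRUE because Victor is a knave.
- Victor (knave) says "We are all the same type" - this is FALSE (a lie) because Jack and Wendy are knights and Victor is a knave.
- Wendy (knight) says "Victor always lies" - this is TRUE because Victor is a knave.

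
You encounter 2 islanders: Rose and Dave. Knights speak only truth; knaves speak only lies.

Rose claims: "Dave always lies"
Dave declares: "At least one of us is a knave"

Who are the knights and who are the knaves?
Rose is a knave.
Dave is a knight.

Verification:
- Rose (knave) says "Dave always lies" - this is FALSE (a lie) because Dave is a knight.
- Dave (knight) says "At least one of us is a knave" - this is TRUE because Rose is a knave.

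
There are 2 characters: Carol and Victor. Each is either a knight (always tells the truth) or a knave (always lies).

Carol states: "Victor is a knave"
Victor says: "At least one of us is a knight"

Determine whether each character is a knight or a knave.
Carol is a knave.
Victor is a knight.

Verification:
- Carol (knave) says "Victor is a knave" - this is FALSE (a lie) because Victor is a knight.
- Victor (knight) says "At least one of us is a knight" - this is TRUE because Victor is a knight.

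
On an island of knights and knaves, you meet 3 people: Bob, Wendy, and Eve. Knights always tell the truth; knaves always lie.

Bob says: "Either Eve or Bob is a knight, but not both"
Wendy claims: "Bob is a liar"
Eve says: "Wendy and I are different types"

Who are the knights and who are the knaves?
Bob is a knight.
Wendy is a knave.
Eve is a knave.

Verification:
- Bob (knight) says "Either Eve or Bob is a knight, but not both" - this is TRUE because Eve is a knave and Bob is a knight.
- Wendy (knave) says "Bob is a liar" - this is FALSE (a lie) because Bob is a knight.
- Eve (knave) says "Wendy and I are different types" - this is FALSE (a lie) because Eve is a knave and Wendy is a knave.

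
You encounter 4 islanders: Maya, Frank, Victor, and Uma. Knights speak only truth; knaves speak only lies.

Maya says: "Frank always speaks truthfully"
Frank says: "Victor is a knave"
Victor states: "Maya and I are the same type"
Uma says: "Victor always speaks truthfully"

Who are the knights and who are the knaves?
Maya is a knight.
Frank is a knight.
Victor is a knave.
Uma is a knave.

Verification:
- Maya (knight) says "Frank always speaks truthfully" - this is TRUE because Frank is a knight.
- Frank (knight) says "Victor is a knave" - this is TRUE because Victor is a knave.
- Victor (knave) says "Maya and I are the same type" - this is FALSE (a lie) because Victor is a knave and Maya is a knight.
- Uma (knave) says "Victor always speaks truthfully" - this is FALSE (a lie) because Victor is a knave.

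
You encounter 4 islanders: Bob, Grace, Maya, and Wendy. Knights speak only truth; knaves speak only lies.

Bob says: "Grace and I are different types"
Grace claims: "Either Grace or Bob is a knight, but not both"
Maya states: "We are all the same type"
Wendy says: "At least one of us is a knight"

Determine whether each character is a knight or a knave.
Bob is a knave.
Grace is a knave.
Maya is a knave.
Wendy is a knight.

Verification:
- Bob (knave) says "Grace and I are different types" - this is FALSE (a lie) because Bob is a knave and Grace is a knave.
- Grace (knave) says "Either Grace or Bob is a knight, but not both" - this is FALSE (a lie) because Grace is a knave and Bob is a knave.
- Maya (knave) says "We are all the same type" - this is FALSE (a lie) because Wendy is a knight and Bob, Grace, and Maya are knaves.
- Wendy (knight) says "At least one of us is a knight" - this is TRUE because Wendy is a knight.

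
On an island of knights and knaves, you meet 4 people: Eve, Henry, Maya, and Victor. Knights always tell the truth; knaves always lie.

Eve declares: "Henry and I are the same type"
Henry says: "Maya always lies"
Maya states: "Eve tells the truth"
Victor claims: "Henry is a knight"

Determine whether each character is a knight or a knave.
Eve is a knave.
Henry is a knight.
Maya is a knave.
Victor is a knight.

Verification:
- Eve (knave) says "Henry and I are the same type" - this is FALSE (a lie) because Eve is a knave and Henry is a knight.
- Henry (knight) says "Maya always lies" - this is TRUE because Maya is a knave.
- Maya (knave) says "Eve tells the truth" - this is FALSE (a lie) because Eve is a knave.
- Victor (knight) says "Henry is a knight" - this is TRUE because Henry is a knight.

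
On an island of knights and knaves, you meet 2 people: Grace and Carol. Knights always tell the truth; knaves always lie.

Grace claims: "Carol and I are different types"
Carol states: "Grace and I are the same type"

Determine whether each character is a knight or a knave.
Grace is a knight.
Carol is a knave.

Verification:
- Grace (knight) says "Carol and I are different types" - this is TRUE because Grace is a knight and Carol is a knave.
- Carol (knave) says "Grace and I are the same type" - this is FALSE (a lie) because Carol is a knave and Grace is a knight.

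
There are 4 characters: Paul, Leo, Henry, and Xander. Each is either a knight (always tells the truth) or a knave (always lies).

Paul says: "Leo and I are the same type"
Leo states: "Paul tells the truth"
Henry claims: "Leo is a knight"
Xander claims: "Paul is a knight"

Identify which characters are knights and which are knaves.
Paul is a knight.
Leo is a knight.
Henry is a knight.
Xander is a knight.

Verification:
- Paul (knight) says "Leo and I are the same type" - this is TRUE because Paul is a knight and Leo is a knight.
- Leo (knight) says "Paul tells the truth" - this is TRUE because Paul is a knight.
- Henry (knight) says "Leo is a knight" - this is TRUE because Leo is a knight.
- Xander (knight) says "Paul is a knight" - this is TRUE because Paul is a knight.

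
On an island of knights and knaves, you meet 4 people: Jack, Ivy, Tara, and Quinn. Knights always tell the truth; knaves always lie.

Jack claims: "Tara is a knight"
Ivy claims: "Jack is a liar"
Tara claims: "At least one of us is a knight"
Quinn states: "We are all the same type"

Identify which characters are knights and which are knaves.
Jack is a knight.
Ivy is a knave.
Tara is a knight.
Quinn is a knave.

Verification:
- Jack (knight) says "Tara is a knight" - this is TRUE because Tara is a knight.
- Ivy (knave) says "Jack is a liar" - this is FALSE (a lie) because Jack is a knight.
- Tara (knight) says "At least one of us is a knight" - this is TRUE because Jack and Tara are knights.
- Quinn (knave) says "We are all the same type" - this is FALSE (a lie) because Jack and Tara are knights and Ivy and Quinn are knaves.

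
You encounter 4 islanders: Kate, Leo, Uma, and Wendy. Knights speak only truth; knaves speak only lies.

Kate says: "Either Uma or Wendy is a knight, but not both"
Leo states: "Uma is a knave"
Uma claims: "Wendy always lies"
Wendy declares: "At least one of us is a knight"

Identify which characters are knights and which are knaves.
Kate is a knight.
Leo is a knight.
Uma is a knave.
Wendy is a knight.

Verification:
- Kate (knight) says "Either Uma or Wendy is a knight, but not both" - this is TRUE because Uma is a knave and Wendy is a knight.
- Leo (knight) says "Uma is a knave" - this is TRUE because Uma is a knave.
- Uma (knave) says "Wendy always lies" - this is FALSE (a lie) because Wendy is a knight.
- Wendy (knight) says "At least one of us is a knight" - this is TRUE because Kate, Leo, and Wendy are knights.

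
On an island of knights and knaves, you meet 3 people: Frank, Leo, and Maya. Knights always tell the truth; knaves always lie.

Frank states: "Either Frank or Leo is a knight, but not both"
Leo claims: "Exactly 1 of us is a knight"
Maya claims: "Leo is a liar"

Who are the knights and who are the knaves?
Frank is a knight.
Leo is a knave.
Maya is a knight.

Verification:
- Frank (knight) says "Either Frank or Leo is a knight, but not both" - this is TRUE because Frank is a knight and Leo is a knave.
- Leo (knave) says "Exactly 1 of us is a knight" - this is FALSE (a lie) because there are 2 knights.
- Maya (knight) says "Leo is a liar" - this is TRUE because Leo is a knave.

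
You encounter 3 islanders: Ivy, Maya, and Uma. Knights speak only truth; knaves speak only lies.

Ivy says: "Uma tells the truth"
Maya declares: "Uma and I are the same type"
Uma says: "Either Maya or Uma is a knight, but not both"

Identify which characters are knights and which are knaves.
Ivy is a knight.
Maya is a knave.
Uma is a knight.

Verification:
- Ivy (knight) says "Uma tells the truth" - this is TRUE because Uma is a knight.
- Maya (knave) says "Uma and I are the same type" - this is FALSE (a lie) because Maya is a knave and Uma is a knight.
- Uma (knight) says "Either Maya or Uma is a knight, but not both" - this is TRUE because Maya is a knave and Uma is a knight.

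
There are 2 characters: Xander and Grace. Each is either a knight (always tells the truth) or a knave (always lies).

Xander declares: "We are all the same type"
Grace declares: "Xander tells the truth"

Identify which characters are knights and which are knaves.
Xander is a knight.
Grace is a knight.

Verification:
- Xander (knight) says "We are all the same type" - this is TRUE because Xander and Grace are knights.
- Grace (knight) says "Xander tells the truth" - this is TRUE because Xander is a knight.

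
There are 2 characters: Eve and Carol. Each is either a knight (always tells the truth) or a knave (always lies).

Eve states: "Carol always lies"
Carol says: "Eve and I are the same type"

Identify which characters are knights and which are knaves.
Eve is a knight.
Carol is a knave.

Verification:
- Eve (knight) says "Carol always lies" - this is TRUE because Carol is a knave.
- Carol (knave) says "Eve and I are the same type" - this is FALSE (a lie) because Carol is a knave and Eve is a knight.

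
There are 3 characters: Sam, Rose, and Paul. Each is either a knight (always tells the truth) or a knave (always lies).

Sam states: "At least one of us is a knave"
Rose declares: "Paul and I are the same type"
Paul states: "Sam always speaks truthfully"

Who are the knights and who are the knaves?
Sam is a knight.
Rose is a knave.
Paul is a knight.

Verification:
- Sam (knight) says "At least one of us is a knave" - this is TRUE because Rose is a knave.
- Rose (knave) says "Paul and I are the same type" - this is FALSE (a lie) because Rose is a knave and Paul is a knight.
- Paul (knight) says "Sam always speaks truthfully" - this is TRUE because Sam is a knight.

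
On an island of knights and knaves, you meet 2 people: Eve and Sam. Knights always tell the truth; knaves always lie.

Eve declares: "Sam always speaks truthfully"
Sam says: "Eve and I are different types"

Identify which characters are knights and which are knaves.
Eve is a knave.
Sam is a knave.

Verification:
- Eve (knave) says "Sam always speaks truthfully" - this is FALSE (a lie) because Sam is a knave.
- Sam (knave) says "Eve and I are different types" - this is FALSE (a lie) because Sam is a knave and Eve is a knave.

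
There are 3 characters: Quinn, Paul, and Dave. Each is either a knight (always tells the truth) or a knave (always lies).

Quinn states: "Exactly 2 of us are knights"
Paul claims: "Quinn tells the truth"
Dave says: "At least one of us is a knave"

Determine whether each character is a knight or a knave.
Quinn is a knave.
Paul is a knave.
Dave is a knight.

Verification:
- Quinn (knave) says "Exactly 2 of us are knights" - this is FALSE (a lie) because there are 1 knights.
- Paul (knave) says "Quinn tells the truth" - this is FALSE (a lie) because Quinn is a knave.
- Dave (knight) says "At least one of us is a knave" - this is TRUE because Quinn and Paul are knaves.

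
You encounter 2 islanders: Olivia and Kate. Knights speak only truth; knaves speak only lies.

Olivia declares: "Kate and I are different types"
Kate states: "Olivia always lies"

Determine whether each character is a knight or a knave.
Olivia is a knight.
Kate is a knave.

Verification:
- Olivia (knight) says "Kate and I are different types" - this is TRUE because Olivia is a knight and Kate is a knave.
- Kate (knave) says "Olivia always lies" - this is FALSE (a lie) because Olivia is a knight.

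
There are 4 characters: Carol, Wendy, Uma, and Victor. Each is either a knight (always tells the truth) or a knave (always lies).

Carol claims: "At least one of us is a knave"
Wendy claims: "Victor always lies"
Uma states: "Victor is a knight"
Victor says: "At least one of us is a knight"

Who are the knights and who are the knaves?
Carol is a knight.
Wendy is a knave.
Uma is a knight.
Victor is a knight.

Verification:
- Carol (knight) says "At least one of us is a knave" - this is TRUE because Wendy is a knave.
- Wendy (knave) says "Victor always lies" - this is FALSE (a lie) because Victor is a knight.
- Uma (knight) says "Victor is a knight" - this is TRUE because Victor is a knight.
- Victor (knight) says "At least one of us is a knight" - this is TRUE because Carol, Uma, and Victor are knights.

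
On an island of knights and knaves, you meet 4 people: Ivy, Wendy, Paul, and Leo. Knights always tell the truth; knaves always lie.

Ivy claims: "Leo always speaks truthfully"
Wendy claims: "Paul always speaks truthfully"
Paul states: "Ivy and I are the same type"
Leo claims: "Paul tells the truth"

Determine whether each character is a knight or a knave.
Ivy is a knight.
Wendy is a knight.
Paul is a knight.
Leo is a knight.

Verification:
- Ivy (knight) says "Leo always speaks truthfully" - this is TRUE because Leo is a knight.
- Wendy (knight) says "Paul always speaks truthfully" - this is TRUE because Paul is a knight.
- Paul (knight) says "Ivy and I are the same type" - this is TRUE because Paul is a knight and Ivy is a knight.
- Leo (knight) says "Paul tells the truth" - this is TRUE because Paul is a knight.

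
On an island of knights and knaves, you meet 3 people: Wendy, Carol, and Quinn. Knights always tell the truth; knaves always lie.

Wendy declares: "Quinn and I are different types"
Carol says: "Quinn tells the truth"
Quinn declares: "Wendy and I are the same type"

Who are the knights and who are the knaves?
Wendy is a knight.
Carol is a knave.
Quinn is a knave.

Verification:
- Wendy (knight) says "Quinn and I are different types" - this is TRUE because Wendy is a knight and Quinn is a knave.
- Carol (knave) says "Quinn tells the truth" - this is FALSE (a lie) because Quinn is a knave.
- Quinn (knave) says "Wendy and I are the same type" - this is FALSE (a lie) because Quinn is a knave and Wendy is a knight.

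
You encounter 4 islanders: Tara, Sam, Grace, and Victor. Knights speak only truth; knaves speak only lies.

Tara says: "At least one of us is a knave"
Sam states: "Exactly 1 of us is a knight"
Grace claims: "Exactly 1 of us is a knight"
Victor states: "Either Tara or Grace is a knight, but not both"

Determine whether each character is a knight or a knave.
Tara is a knight.
Sam is a knave.
Grace is a knave.
Victor is a knight.

Verification:
- Tara (knight) says "At least one of us is a knave" - this is TRUE because Sam and Grace are knaves.
- Sam (knave) says "Exactly 1 of us is a knight" - this is FALSE (a lie) because there are 2 knights.
- Grace (knave) says "Exactly 1 of us is a knight" - this is FALSE (a lie) because there are 2 knights.
- Victor (knight) says "Either Tara or Grace is a knight, but not both" - this is TRUE because Tara is a knight and Grace is a knave.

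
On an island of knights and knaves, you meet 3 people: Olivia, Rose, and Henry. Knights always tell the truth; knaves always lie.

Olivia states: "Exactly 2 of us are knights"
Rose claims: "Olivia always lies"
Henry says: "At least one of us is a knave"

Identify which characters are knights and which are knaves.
Olivia is a knight.
Rose is a knave.
Henry is a knight.

Verification:
- Olivia (knight) says "Exactly 2 of us are knights" - this is TRUE because there are 2 knights.
- Rose (knave) says "Olivia always lies" - this is FALSE (a lie) because Olivia is a knight.
- Henry (knight) says "At least one of us is a knave" - this is TRUE because Rose is a knave.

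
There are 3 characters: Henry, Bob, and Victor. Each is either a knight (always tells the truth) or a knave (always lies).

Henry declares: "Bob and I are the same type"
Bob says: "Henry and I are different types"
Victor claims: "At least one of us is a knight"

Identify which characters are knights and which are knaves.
Henry is a knave.
Bob is a knight.
Victor is a knight.

Verification:
- Henry (knave) says "Bob and I are the same type" - this is FALSE (a lie) because Henry is a knave and Bob is a knight.
- Bob (knight) says "Henry and I are different types" - this is TRUE because Bob is a knight and Henry is a knave.
- Victor (knight) says "At least one of us is a knight" - this is TRUE because Bob and Victor are knights.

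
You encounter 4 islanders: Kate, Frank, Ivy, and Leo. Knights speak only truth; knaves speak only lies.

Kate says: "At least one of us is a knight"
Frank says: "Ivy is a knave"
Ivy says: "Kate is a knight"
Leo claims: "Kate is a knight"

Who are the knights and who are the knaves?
Kate is a knight.
Frank is a knave.
Ivy is a knight.
Leo is a knight.

Verification:
- Kate (knight) says "At least one of us is a knight" - this is TRUE because Kate, Ivy, and Leo are knights.
- Frank (knave) says "Ivy is a knave" - this is FALSE (a lie) because Ivy is a knight.
- Ivy (knight) says "Kate is a knight" - this is TRUE because Kate is a knight.
- Leo (knight) says "Kate is a knight" - this is TRUE because Kate is a knight.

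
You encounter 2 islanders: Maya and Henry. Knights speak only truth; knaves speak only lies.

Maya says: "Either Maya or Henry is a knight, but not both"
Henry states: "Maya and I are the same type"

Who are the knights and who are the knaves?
Maya is a knight.
Henry is a knave.

Verification:
- Maya (knight) says "Either Maya or Henry is a knight, but not both" - this is TRUE because Maya is a knight and Henry is a knave.
- Henry (knave) says "Maya and I are the same type" - this is FALSE (a lie) because Henry is a knave and Maya is a knight.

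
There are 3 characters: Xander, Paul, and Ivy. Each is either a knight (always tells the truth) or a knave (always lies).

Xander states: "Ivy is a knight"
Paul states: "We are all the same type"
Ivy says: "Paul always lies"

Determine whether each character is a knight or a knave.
Xander is a knight.
Paul is a knave.
Ivy is a knight.

Verification:
- Xander (knight) says "Ivy is a knight" - this is TRUE because Ivy is a knight.
- Paul (knave) says "We are all the same type" - this is FALSE (a lie) because Xander and Ivy are knights and Paul is a knave.
- Ivy (knight) says "Paul always lies" - this is TRUE because Paul is a knave.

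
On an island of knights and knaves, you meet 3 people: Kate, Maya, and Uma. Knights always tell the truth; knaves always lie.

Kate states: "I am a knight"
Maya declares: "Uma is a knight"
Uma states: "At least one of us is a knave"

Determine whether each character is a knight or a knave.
Kate is a knave.
Maya is a knight.
Uma is a knight.

Verification:
- Kate (knave) says "I am a knight" - this is FALSE (a lie) because Kate is a knave.
- Maya (knight) says "Uma is a knight" - this is TRUE because Uma is a knight.
- Uma (knight) says "At least one of us is a knave" - this is TRUE because Kate is a knave.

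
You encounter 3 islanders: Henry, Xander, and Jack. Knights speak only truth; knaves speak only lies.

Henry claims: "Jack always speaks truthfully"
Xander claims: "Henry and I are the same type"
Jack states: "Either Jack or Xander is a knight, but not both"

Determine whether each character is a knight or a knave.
Henry is a knight.
Xander is a knave.
Jack is a knight.

Verification:
- Henry (knight) says "Jack always speaks truthfully" - this is TRUE because Jack is a knight.
- Xander (knave) says "Henry and I are the same type" - this is FALSE (a lie) because Xander is a knave and Henry is a knight.
- Jack (knight) says "Either Jack or Xander is a knight, but not both" - this is TRUE because Jack is a knight and Xander is a knave.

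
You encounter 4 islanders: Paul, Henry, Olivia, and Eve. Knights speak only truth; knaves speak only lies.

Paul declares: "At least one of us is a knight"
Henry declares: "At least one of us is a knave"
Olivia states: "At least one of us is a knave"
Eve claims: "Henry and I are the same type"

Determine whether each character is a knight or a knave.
Paul is a knight.
Henry is a knight.
Olivia is a knight.
Eve is a knave.

Verification:
- Paul (knight) says "At least one of us is a knight" - this is TRUE because Paul, Henry, and Olivia are knights.
- Henry (knight) says "At least one of us is a knave" - this is TRUE because Eve is a knave.
- Olivia (knight) says "At least one of us is a knave" - this is TRUE because Eve is a knave.
- Eve (knave) says "Henry and I are the same type" - this is FALSE (a lie) because Eve is a knave and Henry is a knight.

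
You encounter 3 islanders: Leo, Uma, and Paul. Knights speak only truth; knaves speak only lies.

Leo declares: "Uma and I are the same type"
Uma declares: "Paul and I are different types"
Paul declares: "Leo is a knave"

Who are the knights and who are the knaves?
Leo is a knight.
Uma is a knight.
Paul is a knave.

Verification:
- Leo (knight) says "Uma and I are the same type" - this is TRUE because Leo is a knight and Uma is a knight.
- Uma (knight) says "Paul and I are different types" - this is TRUE because Uma is a knight and Paul is a knave.
- Paul (knave) says "Leo is a knave" - this is FALSE (a lie) because Leo is a knight.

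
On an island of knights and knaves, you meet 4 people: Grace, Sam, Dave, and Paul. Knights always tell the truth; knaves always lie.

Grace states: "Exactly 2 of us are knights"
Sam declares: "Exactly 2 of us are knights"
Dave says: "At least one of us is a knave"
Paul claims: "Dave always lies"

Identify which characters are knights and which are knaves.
Grace is a knave.
Sam is a knave.
Dave is a knight.
Paul is a knave.

Verification:
- Grace (knave) says "Exactly 2 of us are knights" - this is FALSE (a lie) because there are 1 knights.
- Sam (knave) says "Exactly 2 of us are knights" - this is FALSE (a lie) because there are 1 knights.
- Dave (knight) says "At least one of us is a knave" - this is TRUE because Grace, Sam, and Paul are knaves.
- Paul (knave) says "Dave always lies" - this is FALSE (a lie) because Dave is a knight.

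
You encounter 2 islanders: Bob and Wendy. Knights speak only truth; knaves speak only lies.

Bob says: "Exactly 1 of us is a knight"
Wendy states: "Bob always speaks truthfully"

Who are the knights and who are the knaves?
Bob is a knave.
Wendy is a knave.

Verification:
- Bob (knave) says "Exactly 1 of us is a knight" - this is FALSE (a lie) because there are 0 knights.
- Wendy (knave) says "Bob always speaks truthfully" - this is FALSE (a lie) because Bob is a knave.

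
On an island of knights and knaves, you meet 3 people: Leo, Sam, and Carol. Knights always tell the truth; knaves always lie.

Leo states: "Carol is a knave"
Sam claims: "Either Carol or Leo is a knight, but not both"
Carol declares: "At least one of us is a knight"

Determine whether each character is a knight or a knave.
Leo is a knave.
Sam is a knight.
Carol is a knight.

Verification:
- Leo (knave) says "Carol is a knave" - this is FALSE (a lie) because Carol is a knight.
- Sam (knight) says "Either Carol or Leo is a knight, but not both" - this is TRUE because Carol is a knight and Leo is a knave.
- Carol (knight) says "At least one of us is a knight" - this is TRUE because Sam and Carol are knights.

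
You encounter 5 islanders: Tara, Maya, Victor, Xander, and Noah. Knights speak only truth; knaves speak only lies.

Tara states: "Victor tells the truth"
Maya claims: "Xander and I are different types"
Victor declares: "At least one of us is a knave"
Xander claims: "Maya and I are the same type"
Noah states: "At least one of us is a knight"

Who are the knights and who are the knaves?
Tara is a knight.
Maya is a knight.
Victor is a knight.
Xander is a knave.
Noah is a knight.

Verification:
- Tara (knight) says "Victor tells the truth" - this is TRUE because Victor is a knight.
- Maya (knight) says "Xander and I are different types" - this is TRUE because Maya is a knight and Xander is a knave.
- Victor (knight) says "At least one of us is a knave" - this is TRUE because Xander is a knave.
- Xander (knave) says "Maya and I are the same type" - this is FALSE (a lie) because Xander is a knave and Maya is a knight.
- Noah (knight) says "At least one of us is a knight" - this is TRUE because Tara, Maya, Victor, and Noah are knights.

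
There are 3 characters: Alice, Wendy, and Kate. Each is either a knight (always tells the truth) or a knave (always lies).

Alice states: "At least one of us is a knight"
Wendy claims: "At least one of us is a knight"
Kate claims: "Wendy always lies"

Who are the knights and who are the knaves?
Alice is a knight.
Wendy is a knight.
Kate is a knave.

Verification:
- Alice (knight) says "At least one of us is a knight" - this is TRUE because Alice and Wendy are knights.
- Wendy (knight) says "At least one of us is a knight" - this is TRUE because Alice and Wendy are knights.
- Kate (knave) says "Wendy always lies" - this is FALSE (a lie) because Wendy is a knight.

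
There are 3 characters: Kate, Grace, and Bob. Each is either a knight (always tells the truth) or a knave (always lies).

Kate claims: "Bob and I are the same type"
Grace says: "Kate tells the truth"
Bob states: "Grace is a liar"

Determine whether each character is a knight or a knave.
Kate is a knave.
Grace is a knave.
Bob is a knight.

Verification:
- Kate (knave) says "Bob and I are the same type" - this is FALSE (a lie) because Kate is a knave and Bob is a knight.
- Grace (knave) says "Kate tells the truth" - this is FALSE (a lie) because Kate is a knave.
- Bob (knight) says "Grace is a liar" - this is TRUE because Grace is a knave.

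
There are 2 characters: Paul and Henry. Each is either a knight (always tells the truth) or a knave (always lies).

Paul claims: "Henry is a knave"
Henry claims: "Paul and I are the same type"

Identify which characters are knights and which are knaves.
Paul is a knight.
Henry is a knave.

Verification:
- Paul (knight) says "Henry is a knave" - this is TRUE because Henry is a knave.
- Henry (knave) says "Paul and I are the same type" - this is FALSE (a lie) because Henry is a knave and Paul is a knight.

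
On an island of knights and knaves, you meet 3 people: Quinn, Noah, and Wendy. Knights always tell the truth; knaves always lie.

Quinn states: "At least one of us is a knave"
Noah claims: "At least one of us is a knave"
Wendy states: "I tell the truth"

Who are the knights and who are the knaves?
Quinn is a knight.
Noah is a knight.
Wendy is a knave.

Verification:
- Quinn (knight) says "At least one of us is a knave" - this is TRUE because Wendy is a knave.
- Noah (knight) says "At least one of us is a knave" - this is TRUE because Wendy is a knave.
- Wendy (knave) says "I tell the truth" - this is FALSE (a lie) because Wendy is a knave.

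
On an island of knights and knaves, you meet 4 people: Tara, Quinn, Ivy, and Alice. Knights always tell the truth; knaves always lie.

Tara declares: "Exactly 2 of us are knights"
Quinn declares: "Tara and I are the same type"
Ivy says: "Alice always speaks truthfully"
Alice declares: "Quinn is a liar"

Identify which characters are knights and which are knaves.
Tara is a knight.
Quinn is a knight.
Ivy is a knave.
Alice is a knave.

Verification:
- Tara (knight) says "Exactly 2 of us are knights" - this is TRUE because there are 2 knights.
- Quinn (knight) says "Tara and I are the same type" - this is TRUE because Quinn is a knight and Tara is a knight.
- Ivy (knave) says "Alice always speaks truthfully" - this is FALSE (a lie) because Alice is a knave.
- Alice (knave) says "Quinn is a liar" - this is FALSE (a lie) because Quinn is a knight.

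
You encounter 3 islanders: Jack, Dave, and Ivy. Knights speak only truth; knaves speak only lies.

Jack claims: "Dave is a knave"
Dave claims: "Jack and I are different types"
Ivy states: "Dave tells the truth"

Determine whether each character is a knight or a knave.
Jack is a knave.
Dave is a knight.
Ivy is a knight.

Verification:
- Jack (knave) says "Dave is a knave" - this is FALSE (a lie) because Dave is a knight.
- Dave (knight) says "Jack and I are different types" - this is TRUE because Dave is a knight and Jack is a knave.
- Ivy (knight) says "Dave tells the truth" - this is TRUE because Dave is a knight.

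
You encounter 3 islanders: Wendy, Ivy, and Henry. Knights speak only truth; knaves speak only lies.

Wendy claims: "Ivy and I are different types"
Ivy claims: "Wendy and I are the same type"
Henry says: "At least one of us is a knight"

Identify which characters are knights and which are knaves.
Wendy is a knight.
Ivy is a knave.
Henry is a knight.

Verification:
- Wendy (knight) says "Ivy and I are different types" - this is TRUE because Wendy is a knight and Ivy is a knave.
- Ivy (knave) says "Wendy and I are the same type" - this is FALSE (a lie) because Ivy is a knave and Wendy is a knight.
- Henry (knight) says "At least one of us is a knight" - this is TRUE because Wendy and Henry are knights.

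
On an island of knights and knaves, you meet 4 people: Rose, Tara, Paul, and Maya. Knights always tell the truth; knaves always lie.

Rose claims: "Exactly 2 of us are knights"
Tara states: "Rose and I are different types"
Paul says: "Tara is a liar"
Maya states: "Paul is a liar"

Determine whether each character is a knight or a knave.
Rose is a knave.
Tara is a knave.
Paul is a knight.
Maya is a knave.

Verification:
- Rose (knave) says "Exactly 2 of us are knights" - this is FALSE (a lie) because there are 1 knights.
- Tara (knave) says "Rose and I are different types" - this is FALSE (a lie) because Tara is a knave and Rose is a knave.
- Paul (knight) says "Tara is a liar" - this is TRUE because Tara is a knave.
- Maya (knave) says "Paul is a liar" - this is FALSE (a lie) because Paul is a knight.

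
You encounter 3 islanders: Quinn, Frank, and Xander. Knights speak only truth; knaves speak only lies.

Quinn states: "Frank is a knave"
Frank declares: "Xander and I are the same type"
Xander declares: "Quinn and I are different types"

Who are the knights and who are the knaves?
Quinn is a knave.
Frank is a knight.
Xander is a knight.

Verification:
- Quinn (knave) says "Frank is a knave" - this is FALSE (a lie) because Frank is a knight.
- Frank (knight) says "Xander and I are the same type" - this is TRUE because Frank is a knight and Xander is a knight.
- Xander (knight) says "Quinn and I are different types" - this is TRUE because Xander is a knight and Quinn is a knave.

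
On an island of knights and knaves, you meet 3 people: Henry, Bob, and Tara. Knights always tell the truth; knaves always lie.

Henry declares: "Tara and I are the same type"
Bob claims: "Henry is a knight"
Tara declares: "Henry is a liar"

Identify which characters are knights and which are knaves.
Henry is a knave.
Bob is a knave.
Tara is a knight.

Verification:
- Henry (knave) says "Tara and I are the same type" - this is FALSE (a lie) because Henry is a knave and Tara is a knight.
- Bob (knave) says "Henry is a knight" - this is FALSE (a lie) because Henry is a knave.
- Tara (knight) says "Henry is a liar" - this is TRUE because Henry is a knave.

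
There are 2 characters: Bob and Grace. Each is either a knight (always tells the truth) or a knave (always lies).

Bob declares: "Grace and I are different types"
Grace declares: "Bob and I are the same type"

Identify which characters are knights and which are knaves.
Bob is a knight.
Grace is a knave.

Verification:
- Bob (knight) says "Grace and I are different types" - this is TRUE because Bob is a knight and Grace is a knave.
- Grace (knave) says "Bob and I are the same type" - this is FALSE (a lie) because Grace is a knave and Bob is a knight.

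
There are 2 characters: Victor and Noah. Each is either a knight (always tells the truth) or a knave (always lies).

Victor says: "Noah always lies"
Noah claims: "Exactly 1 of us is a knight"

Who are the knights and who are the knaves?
Victor is a knave.
Noah is a knight.

Verification:
- Victor (knave) says "Noah always lies" - this is FALSE (a lie) because Noah is a knight.
- Noah (knight) says "Exactly 1 of us is a knight" - this is TRUE because there are 1 knights.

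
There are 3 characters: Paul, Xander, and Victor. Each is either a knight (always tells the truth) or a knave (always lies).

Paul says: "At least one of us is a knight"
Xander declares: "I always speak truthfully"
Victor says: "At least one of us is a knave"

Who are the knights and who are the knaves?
Paul is a knight.
Xander is a knave.
Victor is a knight.

Verification:
- Paul (knight) says "At least one of us is a knight" - this is TRUE because Paul and Victor are knights.
- Xander (knave) says "I always speak truthfully" - this is FALSE (a lie) because Xander is a knave.
- Victor (knight) says "At least one of us is a knave" - this is TRUE because Xander is a knave.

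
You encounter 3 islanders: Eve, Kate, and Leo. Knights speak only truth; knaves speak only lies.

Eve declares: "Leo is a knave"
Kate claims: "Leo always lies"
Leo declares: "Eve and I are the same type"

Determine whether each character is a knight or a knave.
Eve is a knight.
Kate is a knight.
Leo is a knave.

Verification:
- Eve (knight) says "Leo is a knave" - this is TRUE because Leo is a knave.
- Kate (knight) says "Leo always lies" - this is TRUE because Leo is a knave.
- Leo (knave) says "Eve and I are the same type" - this is FALSE (a lie) because Leo is a knave and Eve is a knight.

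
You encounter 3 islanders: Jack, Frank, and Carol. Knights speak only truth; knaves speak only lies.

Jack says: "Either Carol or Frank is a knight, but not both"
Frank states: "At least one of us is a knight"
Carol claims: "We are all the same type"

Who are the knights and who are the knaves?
Jack is a knight.
Frank is a knight.
Carol is a knave.

Verification:
- Jack (knight) says "Either Carol or Frank is a knight, but not both" - this is TRUE because Carol is a knave and Frank is a knight.
- Frank (knight) says "At least one of us is a knight" - this is TRUE because Jack and Frank are knights.
- Carol (knave) says "We are all the same type" - this is FALSE (a lie) because Jack and Frank are knights and Carol is a knave.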